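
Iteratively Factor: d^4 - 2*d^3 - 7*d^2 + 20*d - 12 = (d - 1)*(d^3 - d^2 - 8*d + 12) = (d - 2)*(d - 1)*(d^2 + d - 6) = (d - 2)*(d - 1)*(d + 3)*(d - 2)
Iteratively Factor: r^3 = (r)*(r^2) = r^2*(r)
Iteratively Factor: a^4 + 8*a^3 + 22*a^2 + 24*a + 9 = (a + 3)*(a^3 + 5*a^2 + 7*a + 3) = (a + 1)*(a + 3)*(a^2 + 4*a + 3) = (a + 1)^2*(a + 3)*(a + 3)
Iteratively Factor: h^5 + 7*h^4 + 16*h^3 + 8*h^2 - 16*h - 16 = (h + 2)*(h^4 + 5*h^3 + 6*h^2 - 4*h - 8) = (h - 1)*(h + 2)*(h^3 + 6*h^2 + 12*h + 8) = (h - 1)*(h + 2)^2*(h^2 + 4*h + 4) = (h - 1)*(h + 2)^3*(h + 2)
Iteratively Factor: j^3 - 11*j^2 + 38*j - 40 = (j - 2)*(j^2 - 9*j + 20) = (j - 5)*(j - 2)*(j - 4)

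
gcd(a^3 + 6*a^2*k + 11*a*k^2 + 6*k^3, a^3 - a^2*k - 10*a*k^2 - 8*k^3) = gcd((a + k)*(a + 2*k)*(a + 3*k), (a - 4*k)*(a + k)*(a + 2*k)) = a^2 + 3*a*k + 2*k^2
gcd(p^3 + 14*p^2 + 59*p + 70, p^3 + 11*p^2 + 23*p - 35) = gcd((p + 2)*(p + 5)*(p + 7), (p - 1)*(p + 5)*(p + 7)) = p^2 + 12*p + 35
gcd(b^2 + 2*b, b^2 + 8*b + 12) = b + 2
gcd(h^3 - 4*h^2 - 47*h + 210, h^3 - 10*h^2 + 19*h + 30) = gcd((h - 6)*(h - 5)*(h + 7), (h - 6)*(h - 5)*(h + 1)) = h^2 - 11*h + 30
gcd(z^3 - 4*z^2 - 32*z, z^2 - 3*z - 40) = z - 8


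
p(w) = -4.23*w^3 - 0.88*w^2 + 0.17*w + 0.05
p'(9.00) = -1043.56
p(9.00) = -3153.37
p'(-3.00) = -108.76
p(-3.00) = 105.83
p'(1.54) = -32.64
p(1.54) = -17.22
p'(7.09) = -650.21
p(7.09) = -1550.56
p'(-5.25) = -340.36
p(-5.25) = 587.00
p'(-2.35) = -65.77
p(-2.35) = 49.69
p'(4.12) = -222.49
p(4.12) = -310.01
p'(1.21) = -20.54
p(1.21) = -8.53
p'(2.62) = -91.55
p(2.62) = -81.62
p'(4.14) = -224.62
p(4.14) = -314.48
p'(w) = -12.69*w^2 - 1.76*w + 0.17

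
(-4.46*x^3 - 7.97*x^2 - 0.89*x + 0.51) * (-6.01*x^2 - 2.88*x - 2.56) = 26.8046*x^5 + 60.7445*x^4 + 39.7201*x^3 + 19.9013*x^2 + 0.8096*x - 1.3056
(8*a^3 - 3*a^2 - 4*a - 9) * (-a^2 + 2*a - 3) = -8*a^5 + 19*a^4 - 26*a^3 + 10*a^2 - 6*a + 27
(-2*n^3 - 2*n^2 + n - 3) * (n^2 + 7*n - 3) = -2*n^5 - 16*n^4 - 7*n^3 + 10*n^2 - 24*n + 9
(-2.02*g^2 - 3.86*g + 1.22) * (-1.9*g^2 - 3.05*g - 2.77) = 3.838*g^4 + 13.495*g^3 + 15.0504*g^2 + 6.9712*g - 3.3794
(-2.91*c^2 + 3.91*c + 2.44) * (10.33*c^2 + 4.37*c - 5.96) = -30.0603*c^4 + 27.6736*c^3 + 59.6355*c^2 - 12.6408*c - 14.5424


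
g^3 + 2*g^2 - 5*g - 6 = (g - 2)*(g + 1)*(g + 3)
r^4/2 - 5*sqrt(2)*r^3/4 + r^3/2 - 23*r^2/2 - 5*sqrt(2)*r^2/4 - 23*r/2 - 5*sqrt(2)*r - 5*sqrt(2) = (r/2 + sqrt(2))*(r + 1)*(r - 5*sqrt(2))*(r + sqrt(2)/2)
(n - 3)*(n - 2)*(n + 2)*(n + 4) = n^4 + n^3 - 16*n^2 - 4*n + 48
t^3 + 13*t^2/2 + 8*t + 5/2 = (t + 1/2)*(t + 1)*(t + 5)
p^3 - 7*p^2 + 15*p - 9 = (p - 3)^2*(p - 1)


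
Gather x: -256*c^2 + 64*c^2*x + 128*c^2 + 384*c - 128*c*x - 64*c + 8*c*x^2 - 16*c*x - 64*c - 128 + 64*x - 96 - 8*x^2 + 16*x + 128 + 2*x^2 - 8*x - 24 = -128*c^2 + 256*c + x^2*(8*c - 6) + x*(64*c^2 - 144*c + 72) - 120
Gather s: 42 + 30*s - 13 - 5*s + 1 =25*s + 30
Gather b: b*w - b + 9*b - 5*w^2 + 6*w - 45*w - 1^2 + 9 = b*(w + 8) - 5*w^2 - 39*w + 8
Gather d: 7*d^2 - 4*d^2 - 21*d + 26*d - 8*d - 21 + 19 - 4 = 3*d^2 - 3*d - 6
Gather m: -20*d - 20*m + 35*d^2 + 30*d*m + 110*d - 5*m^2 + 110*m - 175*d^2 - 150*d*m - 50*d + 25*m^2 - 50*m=-140*d^2 + 40*d + 20*m^2 + m*(40 - 120*d)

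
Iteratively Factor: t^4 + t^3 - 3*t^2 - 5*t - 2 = (t + 1)*(t^3 - 3*t - 2) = (t + 1)^2*(t^2 - t - 2) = (t + 1)^3*(t - 2)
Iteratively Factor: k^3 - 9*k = (k - 3)*(k^2 + 3*k) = k*(k - 3)*(k + 3)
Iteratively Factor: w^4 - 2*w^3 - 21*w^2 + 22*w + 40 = (w - 5)*(w^3 + 3*w^2 - 6*w - 8) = (w - 5)*(w + 4)*(w^2 - w - 2) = (w - 5)*(w + 1)*(w + 4)*(w - 2)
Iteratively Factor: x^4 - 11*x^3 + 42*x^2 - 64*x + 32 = (x - 1)*(x^3 - 10*x^2 + 32*x - 32) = (x - 2)*(x - 1)*(x^2 - 8*x + 16) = (x - 4)*(x - 2)*(x - 1)*(x - 4)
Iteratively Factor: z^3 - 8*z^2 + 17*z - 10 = (z - 5)*(z^2 - 3*z + 2) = (z - 5)*(z - 1)*(z - 2)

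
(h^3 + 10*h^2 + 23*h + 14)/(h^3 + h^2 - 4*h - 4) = (h + 7)/(h - 2)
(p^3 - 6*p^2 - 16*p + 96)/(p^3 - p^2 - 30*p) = (p^2 - 16)/(p*(p + 5))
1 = 1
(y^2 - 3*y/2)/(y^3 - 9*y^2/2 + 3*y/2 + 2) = y*(2*y - 3)/(2*y^3 - 9*y^2 + 3*y + 4)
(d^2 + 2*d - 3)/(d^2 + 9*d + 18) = (d - 1)/(d + 6)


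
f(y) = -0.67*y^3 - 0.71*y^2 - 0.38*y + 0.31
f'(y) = -2.01*y^2 - 1.42*y - 0.38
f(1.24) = -2.53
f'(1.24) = -5.23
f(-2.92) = 12.05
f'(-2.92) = -13.37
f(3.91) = -52.08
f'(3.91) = -36.66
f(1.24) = -2.53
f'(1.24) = -5.23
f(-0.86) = 0.54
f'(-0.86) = -0.65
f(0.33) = 0.08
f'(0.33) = -1.07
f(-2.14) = 4.44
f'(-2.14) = -6.55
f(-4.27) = 41.15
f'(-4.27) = -30.96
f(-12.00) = 1060.39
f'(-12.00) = -272.78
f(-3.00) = 13.15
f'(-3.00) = -14.21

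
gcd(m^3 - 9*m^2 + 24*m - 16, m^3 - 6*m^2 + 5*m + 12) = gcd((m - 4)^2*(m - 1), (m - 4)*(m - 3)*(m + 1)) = m - 4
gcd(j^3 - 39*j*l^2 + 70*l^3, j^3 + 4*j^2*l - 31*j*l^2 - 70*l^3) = j^2 + 2*j*l - 35*l^2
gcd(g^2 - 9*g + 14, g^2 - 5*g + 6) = g - 2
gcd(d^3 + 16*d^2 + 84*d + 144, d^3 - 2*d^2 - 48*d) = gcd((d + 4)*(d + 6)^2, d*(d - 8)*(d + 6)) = d + 6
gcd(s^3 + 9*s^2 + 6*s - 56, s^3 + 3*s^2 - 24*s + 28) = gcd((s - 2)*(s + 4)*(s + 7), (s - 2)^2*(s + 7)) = s^2 + 5*s - 14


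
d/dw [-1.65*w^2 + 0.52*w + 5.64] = 0.52 - 3.3*w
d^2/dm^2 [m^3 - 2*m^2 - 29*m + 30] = 6*m - 4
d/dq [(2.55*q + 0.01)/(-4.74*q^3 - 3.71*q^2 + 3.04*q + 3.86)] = (24.174*q^3 + 9.6027*q^2 + 0.0742000000000003*q + 9.8126)/(22.4676*q^6 + 35.1708*q^5 - 15.0551*q^4 - 59.1496*q^3 - 19.3996*q^2 + 23.4688*q + 14.8996)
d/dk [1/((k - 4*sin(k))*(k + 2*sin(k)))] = 2*(k*cos(k) - k + sin(k) + 4*sin(2*k))/((k - 4*sin(k))^2*(k + 2*sin(k))^2)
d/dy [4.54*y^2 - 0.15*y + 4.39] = 9.08*y - 0.15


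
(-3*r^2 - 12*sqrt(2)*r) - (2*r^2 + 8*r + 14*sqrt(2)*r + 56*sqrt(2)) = -5*r^2 - 26*sqrt(2)*r - 8*r - 56*sqrt(2)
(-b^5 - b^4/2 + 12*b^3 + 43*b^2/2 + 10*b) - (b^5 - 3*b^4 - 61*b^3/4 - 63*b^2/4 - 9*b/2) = -2*b^5 + 5*b^4/2 + 109*b^3/4 + 149*b^2/4 + 29*b/2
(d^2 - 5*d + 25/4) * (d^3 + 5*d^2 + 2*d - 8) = d^5 - 67*d^3/4 + 53*d^2/4 + 105*d/2 - 50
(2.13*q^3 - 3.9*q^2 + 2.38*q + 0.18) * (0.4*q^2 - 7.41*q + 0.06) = 0.852*q^5 - 17.3433*q^4 + 29.9788*q^3 - 17.7978*q^2 - 1.191*q + 0.0108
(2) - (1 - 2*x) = 2*x + 1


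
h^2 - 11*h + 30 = (h - 6)*(h - 5)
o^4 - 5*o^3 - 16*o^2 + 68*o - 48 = (o - 6)*(o - 2)*(o - 1)*(o + 4)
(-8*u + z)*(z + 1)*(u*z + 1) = -8*u^2*z^2 - 8*u^2*z + u*z^3 + u*z^2 - 8*u*z - 8*u + z^2 + z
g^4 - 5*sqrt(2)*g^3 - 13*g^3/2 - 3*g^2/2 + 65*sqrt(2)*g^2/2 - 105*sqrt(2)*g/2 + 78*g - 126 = (g - 7/2)*(g - 3)*(g - 6*sqrt(2))*(g + sqrt(2))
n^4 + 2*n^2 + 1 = (n - I)^2*(n + I)^2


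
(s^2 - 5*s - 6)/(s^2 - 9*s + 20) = (s^2 - 5*s - 6)/(s^2 - 9*s + 20)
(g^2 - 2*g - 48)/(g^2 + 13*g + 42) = (g - 8)/(g + 7)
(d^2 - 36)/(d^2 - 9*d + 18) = (d + 6)/(d - 3)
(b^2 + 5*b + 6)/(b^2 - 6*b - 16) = (b + 3)/(b - 8)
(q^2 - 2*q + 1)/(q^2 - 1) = (q - 1)/(q + 1)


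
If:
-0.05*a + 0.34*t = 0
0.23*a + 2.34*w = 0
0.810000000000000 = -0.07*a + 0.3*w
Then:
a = -8.14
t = -1.20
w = 0.80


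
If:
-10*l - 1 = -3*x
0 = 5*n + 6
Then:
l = 3*x/10 - 1/10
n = -6/5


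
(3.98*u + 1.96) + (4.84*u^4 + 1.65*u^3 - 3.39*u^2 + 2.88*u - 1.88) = 4.84*u^4 + 1.65*u^3 - 3.39*u^2 + 6.86*u + 0.0800000000000001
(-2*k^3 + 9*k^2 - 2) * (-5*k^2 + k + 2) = 10*k^5 - 47*k^4 + 5*k^3 + 28*k^2 - 2*k - 4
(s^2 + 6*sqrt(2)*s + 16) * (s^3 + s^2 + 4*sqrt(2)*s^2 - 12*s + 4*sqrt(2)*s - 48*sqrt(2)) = s^5 + s^4 + 10*sqrt(2)*s^4 + 10*sqrt(2)*s^3 + 52*s^3 - 56*sqrt(2)*s^2 + 64*s^2 - 768*s + 64*sqrt(2)*s - 768*sqrt(2)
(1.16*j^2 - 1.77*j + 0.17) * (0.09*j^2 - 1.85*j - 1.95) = 0.1044*j^4 - 2.3053*j^3 + 1.0278*j^2 + 3.137*j - 0.3315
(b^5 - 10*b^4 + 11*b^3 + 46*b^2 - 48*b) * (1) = b^5 - 10*b^4 + 11*b^3 + 46*b^2 - 48*b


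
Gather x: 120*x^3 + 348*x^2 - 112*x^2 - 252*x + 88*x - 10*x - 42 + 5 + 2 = 120*x^3 + 236*x^2 - 174*x - 35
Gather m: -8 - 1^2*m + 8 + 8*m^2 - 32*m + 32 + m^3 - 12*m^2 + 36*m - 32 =m^3 - 4*m^2 + 3*m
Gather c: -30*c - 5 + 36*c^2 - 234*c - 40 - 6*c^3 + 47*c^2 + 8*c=-6*c^3 + 83*c^2 - 256*c - 45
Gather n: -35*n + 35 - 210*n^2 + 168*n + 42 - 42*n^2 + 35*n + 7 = -252*n^2 + 168*n + 84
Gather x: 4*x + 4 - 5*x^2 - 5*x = -5*x^2 - x + 4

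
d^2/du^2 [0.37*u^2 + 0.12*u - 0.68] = 0.740000000000000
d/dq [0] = 0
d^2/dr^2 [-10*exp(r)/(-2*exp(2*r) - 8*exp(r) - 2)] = 5*(exp(4*r) - 4*exp(3*r) - 6*exp(2*r) - 4*exp(r) + 1)*exp(r)/(exp(6*r) + 12*exp(5*r) + 51*exp(4*r) + 88*exp(3*r) + 51*exp(2*r) + 12*exp(r) + 1)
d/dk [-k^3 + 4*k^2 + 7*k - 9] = -3*k^2 + 8*k + 7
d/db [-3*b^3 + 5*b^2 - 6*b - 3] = -9*b^2 + 10*b - 6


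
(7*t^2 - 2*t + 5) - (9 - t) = 7*t^2 - t - 4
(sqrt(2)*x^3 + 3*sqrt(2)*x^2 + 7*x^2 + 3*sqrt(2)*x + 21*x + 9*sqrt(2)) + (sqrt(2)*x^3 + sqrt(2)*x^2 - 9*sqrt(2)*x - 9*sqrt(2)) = 2*sqrt(2)*x^3 + 4*sqrt(2)*x^2 + 7*x^2 - 6*sqrt(2)*x + 21*x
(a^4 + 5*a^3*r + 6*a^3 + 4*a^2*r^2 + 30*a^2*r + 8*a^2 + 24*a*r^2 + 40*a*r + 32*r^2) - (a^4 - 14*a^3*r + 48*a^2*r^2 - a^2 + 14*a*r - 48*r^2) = 19*a^3*r + 6*a^3 - 44*a^2*r^2 + 30*a^2*r + 9*a^2 + 24*a*r^2 + 26*a*r + 80*r^2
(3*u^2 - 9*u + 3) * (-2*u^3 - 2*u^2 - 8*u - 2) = -6*u^5 + 12*u^4 - 12*u^3 + 60*u^2 - 6*u - 6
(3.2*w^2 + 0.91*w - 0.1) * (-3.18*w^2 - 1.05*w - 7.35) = -10.176*w^4 - 6.2538*w^3 - 24.1575*w^2 - 6.5835*w + 0.735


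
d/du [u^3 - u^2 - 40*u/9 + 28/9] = 3*u^2 - 2*u - 40/9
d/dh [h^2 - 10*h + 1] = 2*h - 10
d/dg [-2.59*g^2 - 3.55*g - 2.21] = -5.18*g - 3.55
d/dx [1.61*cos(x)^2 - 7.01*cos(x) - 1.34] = (7.01 - 3.22*cos(x))*sin(x)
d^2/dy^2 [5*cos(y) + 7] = -5*cos(y)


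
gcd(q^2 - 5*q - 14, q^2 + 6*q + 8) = q + 2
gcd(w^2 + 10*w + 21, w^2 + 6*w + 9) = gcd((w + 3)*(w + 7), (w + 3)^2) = w + 3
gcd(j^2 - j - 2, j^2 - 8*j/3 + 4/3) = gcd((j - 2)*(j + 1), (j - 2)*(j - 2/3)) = j - 2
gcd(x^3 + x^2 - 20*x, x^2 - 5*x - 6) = 1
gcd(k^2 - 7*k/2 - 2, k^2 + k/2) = k + 1/2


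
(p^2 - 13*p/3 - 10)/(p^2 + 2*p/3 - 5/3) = (p - 6)/(p - 1)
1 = 1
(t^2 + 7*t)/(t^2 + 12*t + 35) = t/(t + 5)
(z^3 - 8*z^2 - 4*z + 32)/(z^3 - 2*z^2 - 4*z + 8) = (z - 8)/(z - 2)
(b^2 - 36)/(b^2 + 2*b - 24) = (b - 6)/(b - 4)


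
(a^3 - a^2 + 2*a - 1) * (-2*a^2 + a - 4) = -2*a^5 + 3*a^4 - 9*a^3 + 8*a^2 - 9*a + 4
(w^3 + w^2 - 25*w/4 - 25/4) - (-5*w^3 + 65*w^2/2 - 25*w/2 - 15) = 6*w^3 - 63*w^2/2 + 25*w/4 + 35/4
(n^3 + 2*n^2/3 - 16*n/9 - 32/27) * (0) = 0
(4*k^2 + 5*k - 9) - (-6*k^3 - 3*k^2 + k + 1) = 6*k^3 + 7*k^2 + 4*k - 10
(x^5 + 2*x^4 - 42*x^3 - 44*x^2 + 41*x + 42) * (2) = 2*x^5 + 4*x^4 - 84*x^3 - 88*x^2 + 82*x + 84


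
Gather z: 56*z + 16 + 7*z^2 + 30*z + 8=7*z^2 + 86*z + 24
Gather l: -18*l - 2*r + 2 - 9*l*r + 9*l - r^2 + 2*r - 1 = l*(-9*r - 9) - r^2 + 1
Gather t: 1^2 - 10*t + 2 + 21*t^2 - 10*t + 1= 21*t^2 - 20*t + 4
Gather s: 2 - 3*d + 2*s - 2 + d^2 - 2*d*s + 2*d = d^2 - d + s*(2 - 2*d)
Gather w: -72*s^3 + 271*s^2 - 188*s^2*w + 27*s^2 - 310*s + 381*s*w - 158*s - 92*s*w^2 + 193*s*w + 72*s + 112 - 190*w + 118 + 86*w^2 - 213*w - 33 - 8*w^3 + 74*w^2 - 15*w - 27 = -72*s^3 + 298*s^2 - 396*s - 8*w^3 + w^2*(160 - 92*s) + w*(-188*s^2 + 574*s - 418) + 170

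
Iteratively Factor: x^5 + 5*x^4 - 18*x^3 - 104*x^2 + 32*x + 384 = (x + 4)*(x^4 + x^3 - 22*x^2 - 16*x + 96) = (x - 4)*(x + 4)*(x^3 + 5*x^2 - 2*x - 24) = (x - 4)*(x + 3)*(x + 4)*(x^2 + 2*x - 8) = (x - 4)*(x + 3)*(x + 4)^2*(x - 2)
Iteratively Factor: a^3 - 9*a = (a + 3)*(a^2 - 3*a) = (a - 3)*(a + 3)*(a)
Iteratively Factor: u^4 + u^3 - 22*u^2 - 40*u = (u + 2)*(u^3 - u^2 - 20*u) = u*(u + 2)*(u^2 - u - 20) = u*(u - 5)*(u + 2)*(u + 4)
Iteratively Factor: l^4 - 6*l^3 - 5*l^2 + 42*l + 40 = (l + 1)*(l^3 - 7*l^2 + 2*l + 40) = (l + 1)*(l + 2)*(l^2 - 9*l + 20) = (l - 4)*(l + 1)*(l + 2)*(l - 5)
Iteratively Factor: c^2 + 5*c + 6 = (c + 3)*(c + 2)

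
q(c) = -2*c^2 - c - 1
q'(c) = -4*c - 1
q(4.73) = -50.48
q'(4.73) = -19.92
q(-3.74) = -25.24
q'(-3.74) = 13.96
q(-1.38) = -3.43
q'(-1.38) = 4.52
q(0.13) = -1.16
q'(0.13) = -1.52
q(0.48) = -1.94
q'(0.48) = -2.92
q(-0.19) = -0.88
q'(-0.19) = -0.24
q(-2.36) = -9.78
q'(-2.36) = 8.44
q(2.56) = -16.67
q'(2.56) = -11.24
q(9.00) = -172.00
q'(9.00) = -37.00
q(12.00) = -301.00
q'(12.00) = -49.00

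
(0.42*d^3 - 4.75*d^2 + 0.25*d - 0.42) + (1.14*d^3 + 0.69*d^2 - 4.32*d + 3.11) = 1.56*d^3 - 4.06*d^2 - 4.07*d + 2.69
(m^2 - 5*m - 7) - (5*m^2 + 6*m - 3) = -4*m^2 - 11*m - 4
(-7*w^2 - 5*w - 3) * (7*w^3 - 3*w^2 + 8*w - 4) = -49*w^5 - 14*w^4 - 62*w^3 - 3*w^2 - 4*w + 12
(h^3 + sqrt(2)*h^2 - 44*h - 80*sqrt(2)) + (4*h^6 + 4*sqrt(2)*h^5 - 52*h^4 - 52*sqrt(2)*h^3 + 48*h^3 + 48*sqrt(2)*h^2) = 4*h^6 + 4*sqrt(2)*h^5 - 52*h^4 - 52*sqrt(2)*h^3 + 49*h^3 + 49*sqrt(2)*h^2 - 44*h - 80*sqrt(2)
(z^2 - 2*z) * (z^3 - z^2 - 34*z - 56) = z^5 - 3*z^4 - 32*z^3 + 12*z^2 + 112*z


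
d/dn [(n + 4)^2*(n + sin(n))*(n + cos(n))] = (n + 4)*(-(n + 4)*(n + sin(n))*(sin(n) - 1) + (n + 4)*(n + cos(n))*(cos(n) + 1) + 2*(n + sin(n))*(n + cos(n)))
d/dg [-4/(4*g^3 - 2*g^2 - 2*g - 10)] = 2*(6*g^2 - 2*g - 1)/(-2*g^3 + g^2 + g + 5)^2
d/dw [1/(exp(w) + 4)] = -exp(w)/(exp(w) + 4)^2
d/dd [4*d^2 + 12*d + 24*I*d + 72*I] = 8*d + 12 + 24*I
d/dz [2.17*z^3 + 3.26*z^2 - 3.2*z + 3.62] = 6.51*z^2 + 6.52*z - 3.2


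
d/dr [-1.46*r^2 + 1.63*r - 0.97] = 1.63 - 2.92*r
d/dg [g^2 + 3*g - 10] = 2*g + 3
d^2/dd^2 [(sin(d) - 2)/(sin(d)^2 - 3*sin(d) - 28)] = (sin(d)^5 - 5*sin(d)^4 + 184*sin(d)^3 - 314*sin(d)^2 + 748*sin(d) + 316)/(-sin(d)^2 + 3*sin(d) + 28)^3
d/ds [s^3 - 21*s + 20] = 3*s^2 - 21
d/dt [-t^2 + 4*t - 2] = 4 - 2*t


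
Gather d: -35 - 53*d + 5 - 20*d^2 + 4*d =-20*d^2 - 49*d - 30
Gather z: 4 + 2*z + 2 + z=3*z + 6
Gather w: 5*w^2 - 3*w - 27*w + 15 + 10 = 5*w^2 - 30*w + 25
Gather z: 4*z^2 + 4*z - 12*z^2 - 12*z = -8*z^2 - 8*z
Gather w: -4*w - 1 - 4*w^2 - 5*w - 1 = -4*w^2 - 9*w - 2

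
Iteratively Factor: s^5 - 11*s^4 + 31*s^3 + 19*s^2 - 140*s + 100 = (s - 5)*(s^4 - 6*s^3 + s^2 + 24*s - 20) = (s - 5)^2*(s^3 - s^2 - 4*s + 4) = (s - 5)^2*(s - 1)*(s^2 - 4) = (s - 5)^2*(s - 2)*(s - 1)*(s + 2)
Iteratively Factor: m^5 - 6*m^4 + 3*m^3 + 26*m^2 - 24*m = (m - 4)*(m^4 - 2*m^3 - 5*m^2 + 6*m) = (m - 4)*(m + 2)*(m^3 - 4*m^2 + 3*m) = (m - 4)*(m - 3)*(m + 2)*(m^2 - m) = m*(m - 4)*(m - 3)*(m + 2)*(m - 1)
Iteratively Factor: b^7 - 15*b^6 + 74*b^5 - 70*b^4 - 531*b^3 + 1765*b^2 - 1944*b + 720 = (b - 1)*(b^6 - 14*b^5 + 60*b^4 - 10*b^3 - 541*b^2 + 1224*b - 720) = (b - 1)*(b + 3)*(b^5 - 17*b^4 + 111*b^3 - 343*b^2 + 488*b - 240) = (b - 4)*(b - 1)*(b + 3)*(b^4 - 13*b^3 + 59*b^2 - 107*b + 60) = (b - 5)*(b - 4)*(b - 1)*(b + 3)*(b^3 - 8*b^2 + 19*b - 12) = (b - 5)*(b - 4)*(b - 3)*(b - 1)*(b + 3)*(b^2 - 5*b + 4) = (b - 5)*(b - 4)*(b - 3)*(b - 1)^2*(b + 3)*(b - 4)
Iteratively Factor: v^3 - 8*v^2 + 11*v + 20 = (v + 1)*(v^2 - 9*v + 20) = (v - 5)*(v + 1)*(v - 4)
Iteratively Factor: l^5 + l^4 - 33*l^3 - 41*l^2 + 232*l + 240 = (l + 4)*(l^4 - 3*l^3 - 21*l^2 + 43*l + 60) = (l - 3)*(l + 4)*(l^3 - 21*l - 20) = (l - 3)*(l + 1)*(l + 4)*(l^2 - l - 20) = (l - 3)*(l + 1)*(l + 4)^2*(l - 5)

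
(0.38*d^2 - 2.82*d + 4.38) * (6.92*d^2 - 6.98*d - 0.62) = 2.6296*d^4 - 22.1668*d^3 + 49.7576*d^2 - 28.824*d - 2.7156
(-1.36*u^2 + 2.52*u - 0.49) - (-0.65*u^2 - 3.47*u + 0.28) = -0.71*u^2 + 5.99*u - 0.77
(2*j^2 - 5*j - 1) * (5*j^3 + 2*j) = 10*j^5 - 25*j^4 - j^3 - 10*j^2 - 2*j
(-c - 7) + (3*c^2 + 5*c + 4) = 3*c^2 + 4*c - 3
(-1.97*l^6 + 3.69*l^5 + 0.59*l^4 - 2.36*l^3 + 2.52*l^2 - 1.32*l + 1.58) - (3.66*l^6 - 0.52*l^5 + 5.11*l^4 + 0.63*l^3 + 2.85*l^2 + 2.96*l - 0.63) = -5.63*l^6 + 4.21*l^5 - 4.52*l^4 - 2.99*l^3 - 0.33*l^2 - 4.28*l + 2.21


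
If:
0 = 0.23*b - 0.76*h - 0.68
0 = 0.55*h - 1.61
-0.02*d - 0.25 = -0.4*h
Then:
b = 12.63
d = 46.05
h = 2.93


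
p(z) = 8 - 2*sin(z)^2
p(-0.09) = 7.98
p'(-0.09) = 0.36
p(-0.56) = 7.44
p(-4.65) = 6.01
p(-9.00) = 7.66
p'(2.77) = 1.35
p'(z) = -4*sin(z)*cos(z)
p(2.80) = 7.78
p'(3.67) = -1.74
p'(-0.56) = 1.80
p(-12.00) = 7.42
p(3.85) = 7.15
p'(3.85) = -1.98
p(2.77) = 7.74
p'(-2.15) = -1.83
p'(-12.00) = -1.81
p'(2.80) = 1.26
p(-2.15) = 6.60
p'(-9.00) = -1.50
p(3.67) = 7.49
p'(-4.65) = 0.25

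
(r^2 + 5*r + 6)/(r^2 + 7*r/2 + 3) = 2*(r + 3)/(2*r + 3)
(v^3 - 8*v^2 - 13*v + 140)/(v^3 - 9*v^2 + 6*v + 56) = (v^2 - v - 20)/(v^2 - 2*v - 8)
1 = 1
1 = 1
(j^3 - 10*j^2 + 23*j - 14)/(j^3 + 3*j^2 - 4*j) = (j^2 - 9*j + 14)/(j*(j + 4))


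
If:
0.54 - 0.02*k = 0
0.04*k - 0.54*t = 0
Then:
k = 27.00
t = 2.00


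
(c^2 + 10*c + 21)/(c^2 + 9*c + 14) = (c + 3)/(c + 2)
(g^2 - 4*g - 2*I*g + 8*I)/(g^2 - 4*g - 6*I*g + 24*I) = (g - 2*I)/(g - 6*I)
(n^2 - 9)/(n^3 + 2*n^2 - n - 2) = (n^2 - 9)/(n^3 + 2*n^2 - n - 2)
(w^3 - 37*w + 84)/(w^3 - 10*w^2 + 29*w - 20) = (w^2 + 4*w - 21)/(w^2 - 6*w + 5)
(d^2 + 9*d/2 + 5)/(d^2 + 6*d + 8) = (d + 5/2)/(d + 4)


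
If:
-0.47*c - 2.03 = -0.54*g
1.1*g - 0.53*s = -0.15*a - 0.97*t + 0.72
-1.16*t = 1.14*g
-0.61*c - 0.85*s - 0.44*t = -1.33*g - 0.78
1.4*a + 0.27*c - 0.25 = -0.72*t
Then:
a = -0.61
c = -10.88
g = -5.71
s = -3.11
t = 5.61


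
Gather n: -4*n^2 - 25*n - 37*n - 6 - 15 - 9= -4*n^2 - 62*n - 30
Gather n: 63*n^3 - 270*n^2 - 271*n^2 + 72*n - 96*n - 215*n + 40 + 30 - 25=63*n^3 - 541*n^2 - 239*n + 45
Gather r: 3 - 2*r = 3 - 2*r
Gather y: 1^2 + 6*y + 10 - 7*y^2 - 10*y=-7*y^2 - 4*y + 11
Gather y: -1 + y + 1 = y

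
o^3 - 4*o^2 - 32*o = o*(o - 8)*(o + 4)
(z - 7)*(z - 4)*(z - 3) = z^3 - 14*z^2 + 61*z - 84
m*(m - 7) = m^2 - 7*m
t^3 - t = t*(t - 1)*(t + 1)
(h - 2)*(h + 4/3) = h^2 - 2*h/3 - 8/3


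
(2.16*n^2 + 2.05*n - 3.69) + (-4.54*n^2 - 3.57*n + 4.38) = -2.38*n^2 - 1.52*n + 0.69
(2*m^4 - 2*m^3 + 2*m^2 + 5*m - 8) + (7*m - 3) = 2*m^4 - 2*m^3 + 2*m^2 + 12*m - 11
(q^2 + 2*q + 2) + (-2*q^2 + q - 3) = -q^2 + 3*q - 1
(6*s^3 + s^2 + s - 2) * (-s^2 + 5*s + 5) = -6*s^5 + 29*s^4 + 34*s^3 + 12*s^2 - 5*s - 10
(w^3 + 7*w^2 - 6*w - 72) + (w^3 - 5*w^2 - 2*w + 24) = 2*w^3 + 2*w^2 - 8*w - 48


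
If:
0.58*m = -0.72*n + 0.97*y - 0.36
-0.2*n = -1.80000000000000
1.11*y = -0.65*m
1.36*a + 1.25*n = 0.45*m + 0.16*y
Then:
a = -9.83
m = -5.96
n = 9.00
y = 3.49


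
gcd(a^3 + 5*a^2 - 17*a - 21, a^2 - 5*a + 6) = a - 3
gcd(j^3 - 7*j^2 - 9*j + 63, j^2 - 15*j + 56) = j - 7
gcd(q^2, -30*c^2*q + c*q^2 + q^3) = q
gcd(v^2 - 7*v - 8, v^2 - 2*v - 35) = 1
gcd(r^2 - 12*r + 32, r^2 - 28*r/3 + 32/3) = r - 8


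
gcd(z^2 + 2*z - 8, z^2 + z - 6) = z - 2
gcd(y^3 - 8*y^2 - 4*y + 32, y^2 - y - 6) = y + 2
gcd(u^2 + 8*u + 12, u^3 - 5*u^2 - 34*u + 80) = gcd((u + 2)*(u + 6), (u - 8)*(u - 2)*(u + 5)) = 1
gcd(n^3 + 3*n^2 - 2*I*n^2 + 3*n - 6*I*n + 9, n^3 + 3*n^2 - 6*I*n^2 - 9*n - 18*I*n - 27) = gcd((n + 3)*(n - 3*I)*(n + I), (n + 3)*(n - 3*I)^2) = n^2 + n*(3 - 3*I) - 9*I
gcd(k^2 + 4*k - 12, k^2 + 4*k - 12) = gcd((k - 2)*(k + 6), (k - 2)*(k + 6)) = k^2 + 4*k - 12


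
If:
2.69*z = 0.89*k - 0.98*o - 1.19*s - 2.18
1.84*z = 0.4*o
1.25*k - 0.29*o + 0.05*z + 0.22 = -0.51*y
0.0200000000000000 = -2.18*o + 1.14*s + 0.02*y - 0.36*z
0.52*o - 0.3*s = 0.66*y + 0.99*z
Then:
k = -0.44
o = -0.66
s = -1.29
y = 0.28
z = -0.14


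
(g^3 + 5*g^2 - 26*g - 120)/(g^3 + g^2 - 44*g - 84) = (g^2 - g - 20)/(g^2 - 5*g - 14)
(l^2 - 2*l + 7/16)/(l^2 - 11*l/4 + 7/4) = (l - 1/4)/(l - 1)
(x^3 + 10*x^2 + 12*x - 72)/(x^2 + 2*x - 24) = (x^2 + 4*x - 12)/(x - 4)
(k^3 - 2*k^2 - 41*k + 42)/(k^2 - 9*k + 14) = (k^2 + 5*k - 6)/(k - 2)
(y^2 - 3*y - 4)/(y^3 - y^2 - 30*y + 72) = (y + 1)/(y^2 + 3*y - 18)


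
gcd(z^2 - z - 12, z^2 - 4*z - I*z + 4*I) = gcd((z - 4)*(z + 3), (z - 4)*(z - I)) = z - 4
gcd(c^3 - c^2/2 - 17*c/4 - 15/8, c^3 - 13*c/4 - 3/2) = c^2 + 2*c + 3/4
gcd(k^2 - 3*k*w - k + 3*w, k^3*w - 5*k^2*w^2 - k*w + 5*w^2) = k - 1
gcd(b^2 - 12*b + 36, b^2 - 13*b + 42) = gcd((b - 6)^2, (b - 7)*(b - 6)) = b - 6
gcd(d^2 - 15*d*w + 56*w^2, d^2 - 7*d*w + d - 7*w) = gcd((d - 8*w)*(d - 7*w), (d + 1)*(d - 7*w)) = -d + 7*w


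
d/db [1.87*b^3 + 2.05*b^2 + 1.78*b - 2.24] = 5.61*b^2 + 4.1*b + 1.78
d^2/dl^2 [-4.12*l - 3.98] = 0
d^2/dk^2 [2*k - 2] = 0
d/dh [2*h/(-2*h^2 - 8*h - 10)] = (h^2 - 5)/(h^4 + 8*h^3 + 26*h^2 + 40*h + 25)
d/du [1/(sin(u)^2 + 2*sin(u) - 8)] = -2*(sin(u) + 1)*cos(u)/(sin(u)^2 + 2*sin(u) - 8)^2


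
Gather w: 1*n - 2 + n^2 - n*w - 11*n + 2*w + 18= n^2 - 10*n + w*(2 - n) + 16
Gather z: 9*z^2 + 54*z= 9*z^2 + 54*z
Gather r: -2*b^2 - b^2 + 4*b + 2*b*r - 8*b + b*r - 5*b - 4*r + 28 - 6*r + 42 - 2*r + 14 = -3*b^2 - 9*b + r*(3*b - 12) + 84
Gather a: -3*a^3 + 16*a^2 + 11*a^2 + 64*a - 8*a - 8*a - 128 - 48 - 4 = -3*a^3 + 27*a^2 + 48*a - 180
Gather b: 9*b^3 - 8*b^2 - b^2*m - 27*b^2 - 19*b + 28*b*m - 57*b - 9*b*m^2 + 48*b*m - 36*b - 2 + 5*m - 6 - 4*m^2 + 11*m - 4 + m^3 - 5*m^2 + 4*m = 9*b^3 + b^2*(-m - 35) + b*(-9*m^2 + 76*m - 112) + m^3 - 9*m^2 + 20*m - 12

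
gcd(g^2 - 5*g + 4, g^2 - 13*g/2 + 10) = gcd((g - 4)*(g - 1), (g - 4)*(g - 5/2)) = g - 4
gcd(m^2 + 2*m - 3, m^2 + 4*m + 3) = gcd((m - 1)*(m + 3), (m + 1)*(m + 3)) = m + 3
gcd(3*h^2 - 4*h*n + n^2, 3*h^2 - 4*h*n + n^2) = 3*h^2 - 4*h*n + n^2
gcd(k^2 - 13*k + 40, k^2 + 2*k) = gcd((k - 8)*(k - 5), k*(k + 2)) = 1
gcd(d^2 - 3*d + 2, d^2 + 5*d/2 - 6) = 1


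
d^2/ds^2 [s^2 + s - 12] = 2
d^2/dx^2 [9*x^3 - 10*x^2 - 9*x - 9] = 54*x - 20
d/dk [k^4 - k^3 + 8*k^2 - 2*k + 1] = 4*k^3 - 3*k^2 + 16*k - 2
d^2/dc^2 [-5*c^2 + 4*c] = -10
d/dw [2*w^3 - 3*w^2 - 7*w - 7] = 6*w^2 - 6*w - 7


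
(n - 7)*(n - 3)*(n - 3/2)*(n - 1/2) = n^4 - 12*n^3 + 167*n^2/4 - 99*n/2 + 63/4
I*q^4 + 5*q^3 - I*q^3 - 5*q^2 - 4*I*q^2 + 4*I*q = q*(q - 1)*(q - 4*I)*(I*q + 1)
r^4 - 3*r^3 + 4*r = r*(r - 2)^2*(r + 1)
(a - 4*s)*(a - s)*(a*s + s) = a^3*s - 5*a^2*s^2 + a^2*s + 4*a*s^3 - 5*a*s^2 + 4*s^3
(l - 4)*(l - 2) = l^2 - 6*l + 8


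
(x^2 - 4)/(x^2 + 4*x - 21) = (x^2 - 4)/(x^2 + 4*x - 21)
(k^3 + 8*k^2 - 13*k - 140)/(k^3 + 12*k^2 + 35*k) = (k - 4)/k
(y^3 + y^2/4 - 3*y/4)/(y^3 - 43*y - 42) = y*(4*y - 3)/(4*(y^2 - y - 42))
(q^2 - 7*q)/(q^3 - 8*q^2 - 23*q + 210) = q/(q^2 - q - 30)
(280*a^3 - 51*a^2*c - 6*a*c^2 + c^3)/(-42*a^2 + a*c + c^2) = (-40*a^2 + 13*a*c - c^2)/(6*a - c)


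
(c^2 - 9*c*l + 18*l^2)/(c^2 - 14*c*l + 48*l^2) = (c - 3*l)/(c - 8*l)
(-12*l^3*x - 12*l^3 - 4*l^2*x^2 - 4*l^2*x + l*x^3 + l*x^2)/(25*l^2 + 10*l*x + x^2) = l*(-12*l^2*x - 12*l^2 - 4*l*x^2 - 4*l*x + x^3 + x^2)/(25*l^2 + 10*l*x + x^2)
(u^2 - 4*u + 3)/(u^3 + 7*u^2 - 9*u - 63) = (u - 1)/(u^2 + 10*u + 21)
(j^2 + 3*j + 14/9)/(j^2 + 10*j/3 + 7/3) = (j + 2/3)/(j + 1)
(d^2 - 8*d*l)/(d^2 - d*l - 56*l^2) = d/(d + 7*l)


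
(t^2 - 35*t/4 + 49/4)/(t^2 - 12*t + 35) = (t - 7/4)/(t - 5)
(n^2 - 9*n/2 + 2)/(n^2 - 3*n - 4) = (n - 1/2)/(n + 1)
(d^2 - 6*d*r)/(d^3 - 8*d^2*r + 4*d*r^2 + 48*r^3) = -d/(-d^2 + 2*d*r + 8*r^2)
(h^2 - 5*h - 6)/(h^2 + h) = (h - 6)/h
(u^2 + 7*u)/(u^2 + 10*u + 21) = u/(u + 3)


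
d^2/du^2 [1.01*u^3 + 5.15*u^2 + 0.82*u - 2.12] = 6.06*u + 10.3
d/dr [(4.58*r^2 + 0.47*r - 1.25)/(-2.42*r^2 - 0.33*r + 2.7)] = (-0.374*r^2 + 18.682*r + 0.8565)/(5.8564*r^4 + 1.5972*r^3 - 12.9591*r^2 - 1.782*r + 7.29)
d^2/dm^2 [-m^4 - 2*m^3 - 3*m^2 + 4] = -12*m^2 - 12*m - 6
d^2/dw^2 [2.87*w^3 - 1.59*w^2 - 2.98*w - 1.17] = 17.22*w - 3.18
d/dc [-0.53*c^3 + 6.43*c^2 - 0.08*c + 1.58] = -1.59*c^2 + 12.86*c - 0.08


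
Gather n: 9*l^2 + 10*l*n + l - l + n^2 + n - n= 9*l^2 + 10*l*n + n^2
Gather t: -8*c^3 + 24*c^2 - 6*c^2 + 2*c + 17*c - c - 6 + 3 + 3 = -8*c^3 + 18*c^2 + 18*c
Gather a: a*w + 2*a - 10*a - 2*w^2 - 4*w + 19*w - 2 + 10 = a*(w - 8) - 2*w^2 + 15*w + 8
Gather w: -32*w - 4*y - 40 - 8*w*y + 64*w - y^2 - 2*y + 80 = w*(32 - 8*y) - y^2 - 6*y + 40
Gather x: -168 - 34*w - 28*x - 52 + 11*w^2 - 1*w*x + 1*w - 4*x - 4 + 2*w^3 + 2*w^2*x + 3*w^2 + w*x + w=2*w^3 + 14*w^2 - 32*w + x*(2*w^2 - 32) - 224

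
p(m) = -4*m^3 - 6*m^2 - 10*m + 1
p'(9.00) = -1090.00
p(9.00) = -3491.00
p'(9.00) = -1090.00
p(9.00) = -3491.00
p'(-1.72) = -24.86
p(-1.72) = 20.80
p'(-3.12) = -89.37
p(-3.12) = 95.28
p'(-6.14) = -388.72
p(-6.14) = 762.10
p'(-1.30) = -14.68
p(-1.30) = 12.65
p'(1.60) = -59.92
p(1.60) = -46.74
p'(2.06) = -85.64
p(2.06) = -80.03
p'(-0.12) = -8.73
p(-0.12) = 2.12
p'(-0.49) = -7.00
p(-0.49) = 4.93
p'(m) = -12*m^2 - 12*m - 10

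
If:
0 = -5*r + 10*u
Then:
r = 2*u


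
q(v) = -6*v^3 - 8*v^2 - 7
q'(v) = -18*v^2 - 16*v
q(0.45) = -9.17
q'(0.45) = -10.84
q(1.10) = -24.67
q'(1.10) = -39.38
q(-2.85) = 66.91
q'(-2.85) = -100.60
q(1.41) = -39.72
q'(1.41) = -58.35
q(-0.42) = -7.97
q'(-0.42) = 3.54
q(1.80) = -67.91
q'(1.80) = -87.12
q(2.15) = -103.61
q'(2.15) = -117.60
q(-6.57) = 1349.24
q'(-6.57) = -671.85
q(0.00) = -7.00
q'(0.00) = 0.00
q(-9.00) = 3719.00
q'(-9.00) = -1314.00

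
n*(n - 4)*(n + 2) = n^3 - 2*n^2 - 8*n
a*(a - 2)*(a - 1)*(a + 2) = a^4 - a^3 - 4*a^2 + 4*a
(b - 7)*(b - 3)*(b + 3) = b^3 - 7*b^2 - 9*b + 63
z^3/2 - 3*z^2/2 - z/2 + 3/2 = (z/2 + 1/2)*(z - 3)*(z - 1)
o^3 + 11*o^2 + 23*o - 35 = (o - 1)*(o + 5)*(o + 7)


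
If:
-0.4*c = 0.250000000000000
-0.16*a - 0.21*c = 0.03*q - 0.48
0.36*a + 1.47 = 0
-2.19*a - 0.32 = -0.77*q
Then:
No Solution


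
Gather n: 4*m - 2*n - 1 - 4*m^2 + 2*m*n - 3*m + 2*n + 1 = -4*m^2 + 2*m*n + m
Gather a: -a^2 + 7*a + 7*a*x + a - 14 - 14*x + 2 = -a^2 + a*(7*x + 8) - 14*x - 12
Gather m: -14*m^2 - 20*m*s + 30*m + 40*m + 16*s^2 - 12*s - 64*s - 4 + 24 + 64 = -14*m^2 + m*(70 - 20*s) + 16*s^2 - 76*s + 84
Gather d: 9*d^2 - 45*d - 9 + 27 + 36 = 9*d^2 - 45*d + 54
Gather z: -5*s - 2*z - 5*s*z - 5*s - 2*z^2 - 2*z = -10*s - 2*z^2 + z*(-5*s - 4)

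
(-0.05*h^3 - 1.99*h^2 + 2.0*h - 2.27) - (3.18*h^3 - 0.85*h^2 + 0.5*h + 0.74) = -3.23*h^3 - 1.14*h^2 + 1.5*h - 3.01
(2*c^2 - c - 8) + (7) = 2*c^2 - c - 1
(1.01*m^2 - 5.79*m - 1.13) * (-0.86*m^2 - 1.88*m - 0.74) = -0.8686*m^4 + 3.0806*m^3 + 11.1096*m^2 + 6.409*m + 0.8362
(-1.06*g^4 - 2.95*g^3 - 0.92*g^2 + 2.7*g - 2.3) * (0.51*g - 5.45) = -0.5406*g^5 + 4.2725*g^4 + 15.6083*g^3 + 6.391*g^2 - 15.888*g + 12.535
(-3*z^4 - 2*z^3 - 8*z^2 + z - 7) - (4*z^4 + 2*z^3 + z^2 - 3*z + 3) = -7*z^4 - 4*z^3 - 9*z^2 + 4*z - 10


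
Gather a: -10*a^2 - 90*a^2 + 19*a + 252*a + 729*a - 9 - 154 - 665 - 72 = -100*a^2 + 1000*a - 900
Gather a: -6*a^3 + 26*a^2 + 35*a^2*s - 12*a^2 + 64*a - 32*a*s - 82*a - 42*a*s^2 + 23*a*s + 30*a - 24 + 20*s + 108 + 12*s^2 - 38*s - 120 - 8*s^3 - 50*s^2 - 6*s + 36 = -6*a^3 + a^2*(35*s + 14) + a*(-42*s^2 - 9*s + 12) - 8*s^3 - 38*s^2 - 24*s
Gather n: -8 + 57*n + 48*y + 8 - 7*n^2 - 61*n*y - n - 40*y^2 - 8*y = -7*n^2 + n*(56 - 61*y) - 40*y^2 + 40*y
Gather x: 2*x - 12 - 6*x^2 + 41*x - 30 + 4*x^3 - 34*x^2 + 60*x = 4*x^3 - 40*x^2 + 103*x - 42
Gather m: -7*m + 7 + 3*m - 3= 4 - 4*m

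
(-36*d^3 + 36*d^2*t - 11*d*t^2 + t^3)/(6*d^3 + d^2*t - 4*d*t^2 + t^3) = (-6*d + t)/(d + t)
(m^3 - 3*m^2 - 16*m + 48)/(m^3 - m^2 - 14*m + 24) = (m - 4)/(m - 2)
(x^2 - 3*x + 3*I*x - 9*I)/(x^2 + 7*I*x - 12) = (x - 3)/(x + 4*I)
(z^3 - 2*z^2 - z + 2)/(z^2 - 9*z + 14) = (z^2 - 1)/(z - 7)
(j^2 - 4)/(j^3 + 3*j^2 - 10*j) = (j + 2)/(j*(j + 5))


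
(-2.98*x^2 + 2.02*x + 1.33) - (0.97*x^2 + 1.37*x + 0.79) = -3.95*x^2 + 0.65*x + 0.54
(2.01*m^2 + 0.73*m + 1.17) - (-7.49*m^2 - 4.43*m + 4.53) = 9.5*m^2 + 5.16*m - 3.36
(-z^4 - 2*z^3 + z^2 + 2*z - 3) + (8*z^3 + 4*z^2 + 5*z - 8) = -z^4 + 6*z^3 + 5*z^2 + 7*z - 11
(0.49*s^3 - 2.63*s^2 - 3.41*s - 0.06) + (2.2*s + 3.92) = 0.49*s^3 - 2.63*s^2 - 1.21*s + 3.86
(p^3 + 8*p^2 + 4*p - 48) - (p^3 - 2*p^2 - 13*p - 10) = 10*p^2 + 17*p - 38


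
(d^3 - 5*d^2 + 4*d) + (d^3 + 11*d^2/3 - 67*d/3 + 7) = 2*d^3 - 4*d^2/3 - 55*d/3 + 7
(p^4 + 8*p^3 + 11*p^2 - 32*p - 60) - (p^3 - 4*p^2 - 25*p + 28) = p^4 + 7*p^3 + 15*p^2 - 7*p - 88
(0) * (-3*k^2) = 0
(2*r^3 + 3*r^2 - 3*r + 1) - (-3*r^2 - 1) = 2*r^3 + 6*r^2 - 3*r + 2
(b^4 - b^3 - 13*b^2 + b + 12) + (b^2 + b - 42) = b^4 - b^3 - 12*b^2 + 2*b - 30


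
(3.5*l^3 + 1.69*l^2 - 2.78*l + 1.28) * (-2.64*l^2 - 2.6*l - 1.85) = -9.24*l^5 - 13.5616*l^4 - 3.5298*l^3 + 0.722299999999999*l^2 + 1.815*l - 2.368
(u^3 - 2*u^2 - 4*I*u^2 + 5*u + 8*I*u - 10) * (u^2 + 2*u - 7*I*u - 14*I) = u^5 - 11*I*u^4 - 27*u^3 + 9*I*u^2 + 92*u + 140*I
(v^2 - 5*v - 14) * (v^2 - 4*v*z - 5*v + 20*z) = v^4 - 4*v^3*z - 10*v^3 + 40*v^2*z + 11*v^2 - 44*v*z + 70*v - 280*z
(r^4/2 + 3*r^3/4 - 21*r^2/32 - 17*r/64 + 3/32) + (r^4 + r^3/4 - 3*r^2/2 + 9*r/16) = 3*r^4/2 + r^3 - 69*r^2/32 + 19*r/64 + 3/32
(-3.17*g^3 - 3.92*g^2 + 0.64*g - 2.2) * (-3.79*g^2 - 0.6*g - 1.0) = 12.0143*g^5 + 16.7588*g^4 + 3.0964*g^3 + 11.874*g^2 + 0.68*g + 2.2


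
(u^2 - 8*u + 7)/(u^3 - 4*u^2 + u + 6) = (u^2 - 8*u + 7)/(u^3 - 4*u^2 + u + 6)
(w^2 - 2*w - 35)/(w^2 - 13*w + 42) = (w + 5)/(w - 6)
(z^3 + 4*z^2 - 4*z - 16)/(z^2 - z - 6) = (z^2 + 2*z - 8)/(z - 3)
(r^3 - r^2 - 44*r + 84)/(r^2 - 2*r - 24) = (r^2 + 5*r - 14)/(r + 4)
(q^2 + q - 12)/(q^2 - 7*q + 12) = (q + 4)/(q - 4)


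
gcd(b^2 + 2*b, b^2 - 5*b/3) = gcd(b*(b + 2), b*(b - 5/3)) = b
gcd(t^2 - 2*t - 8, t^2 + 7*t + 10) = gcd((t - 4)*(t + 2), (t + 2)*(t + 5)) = t + 2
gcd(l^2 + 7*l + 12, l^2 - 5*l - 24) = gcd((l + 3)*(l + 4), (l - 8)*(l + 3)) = l + 3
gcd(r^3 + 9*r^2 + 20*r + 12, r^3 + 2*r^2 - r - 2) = r^2 + 3*r + 2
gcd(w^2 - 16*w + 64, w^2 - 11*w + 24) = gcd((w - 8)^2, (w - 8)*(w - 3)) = w - 8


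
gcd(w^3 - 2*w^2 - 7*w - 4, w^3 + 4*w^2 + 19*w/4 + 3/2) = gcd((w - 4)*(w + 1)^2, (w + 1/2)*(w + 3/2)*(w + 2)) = 1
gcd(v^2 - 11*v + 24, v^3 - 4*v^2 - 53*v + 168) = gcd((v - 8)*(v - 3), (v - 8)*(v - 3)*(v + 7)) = v^2 - 11*v + 24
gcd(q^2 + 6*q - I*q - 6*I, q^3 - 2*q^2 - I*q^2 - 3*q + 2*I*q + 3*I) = q - I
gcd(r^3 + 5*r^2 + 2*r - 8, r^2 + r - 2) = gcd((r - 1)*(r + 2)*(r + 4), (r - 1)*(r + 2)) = r^2 + r - 2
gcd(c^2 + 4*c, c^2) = c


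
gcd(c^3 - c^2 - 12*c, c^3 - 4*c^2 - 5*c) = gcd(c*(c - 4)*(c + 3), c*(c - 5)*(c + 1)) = c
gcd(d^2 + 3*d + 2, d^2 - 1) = d + 1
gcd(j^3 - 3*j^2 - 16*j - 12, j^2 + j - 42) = j - 6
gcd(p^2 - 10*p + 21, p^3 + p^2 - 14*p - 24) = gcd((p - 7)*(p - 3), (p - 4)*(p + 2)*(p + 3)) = 1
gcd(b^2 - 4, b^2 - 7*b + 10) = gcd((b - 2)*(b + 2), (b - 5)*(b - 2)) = b - 2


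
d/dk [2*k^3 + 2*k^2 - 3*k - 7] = 6*k^2 + 4*k - 3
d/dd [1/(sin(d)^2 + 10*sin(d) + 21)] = -2*(sin(d) + 5)*cos(d)/(sin(d)^2 + 10*sin(d) + 21)^2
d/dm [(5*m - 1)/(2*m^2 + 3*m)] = (-10*m^2 + 4*m + 3)/(m^2*(4*m^2 + 12*m + 9))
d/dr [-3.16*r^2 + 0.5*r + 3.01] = 0.5 - 6.32*r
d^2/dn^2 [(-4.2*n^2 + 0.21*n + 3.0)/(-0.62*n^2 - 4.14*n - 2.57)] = (1.77635683940025e-15*n^4 - 21.722568*n^3 - 47.07288*n^2 - 44.194716*n - 33.327324)/(0.238328*n^6 + 4.774248*n^5 + 34.84338*n^4 + 110.538*n^3 + 144.43143*n^2 + 82.032858*n + 16.974593)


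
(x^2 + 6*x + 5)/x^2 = 1 + 6/x + 5/x^2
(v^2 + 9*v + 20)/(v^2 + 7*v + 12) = (v + 5)/(v + 3)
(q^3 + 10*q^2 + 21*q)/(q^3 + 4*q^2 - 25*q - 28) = q*(q + 3)/(q^2 - 3*q - 4)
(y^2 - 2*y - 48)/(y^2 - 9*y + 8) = (y + 6)/(y - 1)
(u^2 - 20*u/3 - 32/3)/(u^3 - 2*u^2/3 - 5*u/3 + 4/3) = (u - 8)/(u^2 - 2*u + 1)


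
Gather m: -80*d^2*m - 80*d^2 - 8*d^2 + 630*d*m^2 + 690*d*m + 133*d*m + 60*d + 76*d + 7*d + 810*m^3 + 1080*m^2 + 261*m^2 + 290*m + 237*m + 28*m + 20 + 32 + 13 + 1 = -88*d^2 + 143*d + 810*m^3 + m^2*(630*d + 1341) + m*(-80*d^2 + 823*d + 555) + 66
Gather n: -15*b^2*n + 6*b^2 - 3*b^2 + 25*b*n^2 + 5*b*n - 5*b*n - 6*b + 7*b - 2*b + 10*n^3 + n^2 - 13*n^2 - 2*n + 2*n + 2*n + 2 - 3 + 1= 3*b^2 - b + 10*n^3 + n^2*(25*b - 12) + n*(2 - 15*b^2)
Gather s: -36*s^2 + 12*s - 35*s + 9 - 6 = -36*s^2 - 23*s + 3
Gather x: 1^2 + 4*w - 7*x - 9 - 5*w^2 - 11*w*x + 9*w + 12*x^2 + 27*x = -5*w^2 + 13*w + 12*x^2 + x*(20 - 11*w) - 8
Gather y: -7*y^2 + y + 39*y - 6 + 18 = -7*y^2 + 40*y + 12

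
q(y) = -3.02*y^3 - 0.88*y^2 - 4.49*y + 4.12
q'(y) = -9.06*y^2 - 1.76*y - 4.49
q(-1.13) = 12.43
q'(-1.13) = -14.07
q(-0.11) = 4.61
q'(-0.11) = -4.41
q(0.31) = 2.55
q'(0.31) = -5.91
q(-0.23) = 5.14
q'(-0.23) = -4.56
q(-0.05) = 4.34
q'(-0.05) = -4.42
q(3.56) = -159.27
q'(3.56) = -125.58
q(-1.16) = 12.86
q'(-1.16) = -14.64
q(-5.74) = 572.04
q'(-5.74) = -292.89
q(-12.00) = 5149.84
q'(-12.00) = -1288.01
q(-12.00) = 5149.84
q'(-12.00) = -1288.01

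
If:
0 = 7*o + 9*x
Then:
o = -9*x/7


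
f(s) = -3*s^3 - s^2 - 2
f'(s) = -9*s^2 - 2*s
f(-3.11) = 78.57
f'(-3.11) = -80.83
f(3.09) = -100.06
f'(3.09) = -92.11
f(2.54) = -57.61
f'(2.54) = -63.14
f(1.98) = -29.21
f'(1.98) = -39.24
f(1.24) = -9.26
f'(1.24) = -16.32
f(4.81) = -358.99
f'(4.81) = -217.84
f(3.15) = -105.69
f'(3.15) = -95.60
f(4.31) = -260.77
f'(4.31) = -175.80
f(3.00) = -92.00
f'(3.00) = -87.00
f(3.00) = -92.00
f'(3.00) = -87.00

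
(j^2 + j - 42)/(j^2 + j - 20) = (j^2 + j - 42)/(j^2 + j - 20)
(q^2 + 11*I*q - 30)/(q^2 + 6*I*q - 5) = (q + 6*I)/(q + I)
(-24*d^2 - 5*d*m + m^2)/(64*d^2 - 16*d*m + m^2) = (-3*d - m)/(8*d - m)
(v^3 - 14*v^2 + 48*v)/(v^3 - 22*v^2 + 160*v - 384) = v/(v - 8)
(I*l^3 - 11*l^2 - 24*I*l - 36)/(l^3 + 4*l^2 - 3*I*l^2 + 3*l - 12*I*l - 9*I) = (I*l^3 - 11*l^2 - 24*I*l - 36)/(l^3 + l^2*(4 - 3*I) + l*(3 - 12*I) - 9*I)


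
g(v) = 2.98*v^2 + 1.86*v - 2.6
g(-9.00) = 222.04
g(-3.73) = 31.92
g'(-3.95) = -21.68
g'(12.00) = 73.38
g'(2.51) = 16.82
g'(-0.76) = -2.67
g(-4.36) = 45.94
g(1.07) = 2.80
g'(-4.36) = -24.13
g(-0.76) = -2.29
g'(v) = 5.96*v + 1.86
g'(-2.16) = -11.01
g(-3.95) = 36.55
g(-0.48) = -2.81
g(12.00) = 448.84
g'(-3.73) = -20.37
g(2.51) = 20.84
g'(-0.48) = -1.00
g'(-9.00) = -51.78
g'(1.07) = 8.24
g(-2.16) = 7.29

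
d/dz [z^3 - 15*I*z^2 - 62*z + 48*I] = 3*z^2 - 30*I*z - 62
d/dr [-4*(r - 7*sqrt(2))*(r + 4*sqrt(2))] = -8*r + 12*sqrt(2)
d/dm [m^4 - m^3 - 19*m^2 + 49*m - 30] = 4*m^3 - 3*m^2 - 38*m + 49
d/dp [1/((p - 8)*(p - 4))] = 2*(6 - p)/(p^4 - 24*p^3 + 208*p^2 - 768*p + 1024)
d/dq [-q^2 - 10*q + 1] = -2*q - 10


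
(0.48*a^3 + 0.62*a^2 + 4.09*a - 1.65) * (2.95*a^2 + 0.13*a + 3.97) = 1.416*a^5 + 1.8914*a^4 + 14.0517*a^3 - 1.8744*a^2 + 16.0228*a - 6.5505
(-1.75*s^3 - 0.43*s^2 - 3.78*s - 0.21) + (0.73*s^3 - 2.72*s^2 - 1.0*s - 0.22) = -1.02*s^3 - 3.15*s^2 - 4.78*s - 0.43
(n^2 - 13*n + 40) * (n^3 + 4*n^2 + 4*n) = n^5 - 9*n^4 - 8*n^3 + 108*n^2 + 160*n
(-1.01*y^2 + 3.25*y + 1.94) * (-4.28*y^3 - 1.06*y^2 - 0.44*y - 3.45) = 4.3228*y^5 - 12.8394*y^4 - 11.3038*y^3 - 0.00189999999999957*y^2 - 12.0661*y - 6.693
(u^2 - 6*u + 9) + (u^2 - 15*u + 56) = 2*u^2 - 21*u + 65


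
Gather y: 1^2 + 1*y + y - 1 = 2*y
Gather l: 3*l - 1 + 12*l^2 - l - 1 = 12*l^2 + 2*l - 2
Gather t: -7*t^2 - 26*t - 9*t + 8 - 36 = -7*t^2 - 35*t - 28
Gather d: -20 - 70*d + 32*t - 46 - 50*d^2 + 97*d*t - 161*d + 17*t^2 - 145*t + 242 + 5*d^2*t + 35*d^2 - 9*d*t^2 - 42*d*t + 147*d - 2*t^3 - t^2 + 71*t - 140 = d^2*(5*t - 15) + d*(-9*t^2 + 55*t - 84) - 2*t^3 + 16*t^2 - 42*t + 36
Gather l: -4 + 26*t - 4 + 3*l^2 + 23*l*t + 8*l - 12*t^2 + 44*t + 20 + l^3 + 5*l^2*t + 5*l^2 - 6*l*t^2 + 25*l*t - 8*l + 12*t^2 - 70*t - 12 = l^3 + l^2*(5*t + 8) + l*(-6*t^2 + 48*t)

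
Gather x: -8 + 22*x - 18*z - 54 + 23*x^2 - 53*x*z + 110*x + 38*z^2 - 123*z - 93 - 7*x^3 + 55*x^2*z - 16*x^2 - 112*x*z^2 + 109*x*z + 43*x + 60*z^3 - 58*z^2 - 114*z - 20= -7*x^3 + x^2*(55*z + 7) + x*(-112*z^2 + 56*z + 175) + 60*z^3 - 20*z^2 - 255*z - 175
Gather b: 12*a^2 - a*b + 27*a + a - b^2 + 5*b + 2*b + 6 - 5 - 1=12*a^2 + 28*a - b^2 + b*(7 - a)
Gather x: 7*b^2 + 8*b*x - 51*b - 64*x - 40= 7*b^2 - 51*b + x*(8*b - 64) - 40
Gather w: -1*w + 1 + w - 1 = 0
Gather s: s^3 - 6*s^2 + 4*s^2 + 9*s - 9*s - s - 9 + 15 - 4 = s^3 - 2*s^2 - s + 2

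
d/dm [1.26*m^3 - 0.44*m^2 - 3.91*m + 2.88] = 3.78*m^2 - 0.88*m - 3.91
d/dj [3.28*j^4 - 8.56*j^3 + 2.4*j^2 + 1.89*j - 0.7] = 13.12*j^3 - 25.68*j^2 + 4.8*j + 1.89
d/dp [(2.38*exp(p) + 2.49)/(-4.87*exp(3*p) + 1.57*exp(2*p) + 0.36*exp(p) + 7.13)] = (23.1812*exp(3*p) + 32.6423*exp(2*p) - 7.8186*exp(p) + 16.073)*exp(p)/(23.7169*exp(6*p) - 15.2918*exp(5*p) - 1.0415*exp(4*p) - 68.3158*exp(3*p) + 22.5178*exp(2*p) + 5.1336*exp(p) + 50.8369)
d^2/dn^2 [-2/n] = -4/n^3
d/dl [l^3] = 3*l^2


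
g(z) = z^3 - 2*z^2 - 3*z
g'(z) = 3*z^2 - 4*z - 3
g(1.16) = -4.61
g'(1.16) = -3.60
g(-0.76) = 0.69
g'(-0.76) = 1.77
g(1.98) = -6.02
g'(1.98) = 0.84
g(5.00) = 60.00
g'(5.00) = 52.00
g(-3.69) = -66.41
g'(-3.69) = 52.61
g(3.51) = 8.07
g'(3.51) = 19.92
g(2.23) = -5.55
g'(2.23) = 3.00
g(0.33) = -1.17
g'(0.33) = -3.99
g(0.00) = 0.00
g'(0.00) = -3.00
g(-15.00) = -3780.00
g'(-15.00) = 732.00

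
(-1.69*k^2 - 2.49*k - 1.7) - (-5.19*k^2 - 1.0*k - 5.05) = 3.5*k^2 - 1.49*k + 3.35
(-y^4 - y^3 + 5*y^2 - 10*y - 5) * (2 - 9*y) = 9*y^5 + 7*y^4 - 47*y^3 + 100*y^2 + 25*y - 10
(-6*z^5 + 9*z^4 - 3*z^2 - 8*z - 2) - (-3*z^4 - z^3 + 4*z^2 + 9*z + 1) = -6*z^5 + 12*z^4 + z^3 - 7*z^2 - 17*z - 3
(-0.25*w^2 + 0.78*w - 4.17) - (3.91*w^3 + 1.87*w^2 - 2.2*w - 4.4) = -3.91*w^3 - 2.12*w^2 + 2.98*w + 0.23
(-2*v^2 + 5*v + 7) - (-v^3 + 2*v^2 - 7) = v^3 - 4*v^2 + 5*v + 14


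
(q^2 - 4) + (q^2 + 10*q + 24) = 2*q^2 + 10*q + 20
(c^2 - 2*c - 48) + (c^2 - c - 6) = 2*c^2 - 3*c - 54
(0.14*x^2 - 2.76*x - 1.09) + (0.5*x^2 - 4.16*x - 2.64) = 0.64*x^2 - 6.92*x - 3.73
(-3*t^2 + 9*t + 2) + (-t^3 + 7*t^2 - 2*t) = -t^3 + 4*t^2 + 7*t + 2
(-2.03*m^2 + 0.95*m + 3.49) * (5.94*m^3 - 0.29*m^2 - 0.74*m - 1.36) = -12.0582*m^5 + 6.2317*m^4 + 21.9573*m^3 + 1.0457*m^2 - 3.8746*m - 4.7464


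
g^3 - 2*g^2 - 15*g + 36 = (g - 3)^2*(g + 4)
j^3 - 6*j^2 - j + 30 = (j - 5)*(j - 3)*(j + 2)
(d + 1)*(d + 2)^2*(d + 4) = d^4 + 9*d^3 + 28*d^2 + 36*d + 16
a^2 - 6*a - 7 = (a - 7)*(a + 1)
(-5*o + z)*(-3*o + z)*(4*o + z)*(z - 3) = 60*o^3*z - 180*o^3 - 17*o^2*z^2 + 51*o^2*z - 4*o*z^3 + 12*o*z^2 + z^4 - 3*z^3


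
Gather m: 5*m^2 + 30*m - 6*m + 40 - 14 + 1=5*m^2 + 24*m + 27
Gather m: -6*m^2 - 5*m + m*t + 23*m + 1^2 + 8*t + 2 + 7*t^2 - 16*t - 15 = -6*m^2 + m*(t + 18) + 7*t^2 - 8*t - 12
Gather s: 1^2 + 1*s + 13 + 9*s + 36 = 10*s + 50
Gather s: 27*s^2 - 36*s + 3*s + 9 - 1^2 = 27*s^2 - 33*s + 8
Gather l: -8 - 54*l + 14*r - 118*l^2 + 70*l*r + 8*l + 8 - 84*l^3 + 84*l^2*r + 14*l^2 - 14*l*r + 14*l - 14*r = -84*l^3 + l^2*(84*r - 104) + l*(56*r - 32)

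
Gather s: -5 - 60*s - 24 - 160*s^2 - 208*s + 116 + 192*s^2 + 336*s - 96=32*s^2 + 68*s - 9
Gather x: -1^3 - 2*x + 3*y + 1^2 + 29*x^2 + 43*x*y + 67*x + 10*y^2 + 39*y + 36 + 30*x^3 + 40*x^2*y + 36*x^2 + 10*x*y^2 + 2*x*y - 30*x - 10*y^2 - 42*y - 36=30*x^3 + x^2*(40*y + 65) + x*(10*y^2 + 45*y + 35)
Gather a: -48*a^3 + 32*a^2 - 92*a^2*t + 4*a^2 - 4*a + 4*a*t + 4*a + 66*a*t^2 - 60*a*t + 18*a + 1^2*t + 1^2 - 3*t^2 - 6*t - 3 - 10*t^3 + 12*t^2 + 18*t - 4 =-48*a^3 + a^2*(36 - 92*t) + a*(66*t^2 - 56*t + 18) - 10*t^3 + 9*t^2 + 13*t - 6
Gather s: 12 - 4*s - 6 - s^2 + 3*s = -s^2 - s + 6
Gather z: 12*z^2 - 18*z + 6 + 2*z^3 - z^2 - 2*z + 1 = 2*z^3 + 11*z^2 - 20*z + 7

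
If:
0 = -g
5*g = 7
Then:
No Solution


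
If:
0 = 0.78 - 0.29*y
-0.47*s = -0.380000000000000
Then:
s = 0.81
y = 2.69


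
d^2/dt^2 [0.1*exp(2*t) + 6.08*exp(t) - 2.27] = (0.4*exp(t) + 6.08)*exp(t)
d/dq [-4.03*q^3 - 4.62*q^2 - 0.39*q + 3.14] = -12.09*q^2 - 9.24*q - 0.39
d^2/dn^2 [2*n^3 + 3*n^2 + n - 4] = 12*n + 6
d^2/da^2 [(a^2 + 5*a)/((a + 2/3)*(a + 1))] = 12*(15*a^3 - 9*a^2 - 45*a - 23)/(27*a^6 + 135*a^5 + 279*a^4 + 305*a^3 + 186*a^2 + 60*a + 8)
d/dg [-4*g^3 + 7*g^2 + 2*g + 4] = -12*g^2 + 14*g + 2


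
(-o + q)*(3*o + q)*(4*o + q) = -12*o^3 + 5*o^2*q + 6*o*q^2 + q^3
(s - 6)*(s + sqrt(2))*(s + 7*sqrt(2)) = s^3 - 6*s^2 + 8*sqrt(2)*s^2 - 48*sqrt(2)*s + 14*s - 84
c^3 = c^3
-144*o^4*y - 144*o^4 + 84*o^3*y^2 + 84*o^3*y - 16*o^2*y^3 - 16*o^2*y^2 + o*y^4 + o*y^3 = (-6*o + y)^2*(-4*o + y)*(o*y + o)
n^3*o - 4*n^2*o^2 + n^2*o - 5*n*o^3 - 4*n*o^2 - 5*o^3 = (n - 5*o)*(n + o)*(n*o + o)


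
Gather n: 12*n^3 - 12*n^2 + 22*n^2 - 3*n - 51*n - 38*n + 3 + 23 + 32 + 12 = 12*n^3 + 10*n^2 - 92*n + 70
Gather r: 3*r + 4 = 3*r + 4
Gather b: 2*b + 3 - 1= 2*b + 2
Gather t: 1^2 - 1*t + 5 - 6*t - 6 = -7*t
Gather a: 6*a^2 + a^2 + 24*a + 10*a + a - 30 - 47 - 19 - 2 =7*a^2 + 35*a - 98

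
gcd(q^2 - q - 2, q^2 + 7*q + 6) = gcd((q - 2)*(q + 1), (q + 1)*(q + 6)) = q + 1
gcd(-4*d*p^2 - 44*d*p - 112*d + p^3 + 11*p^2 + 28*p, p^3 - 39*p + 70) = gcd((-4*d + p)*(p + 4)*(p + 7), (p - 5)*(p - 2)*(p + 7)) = p + 7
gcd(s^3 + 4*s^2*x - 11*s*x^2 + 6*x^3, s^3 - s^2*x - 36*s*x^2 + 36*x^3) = -s^2 - 5*s*x + 6*x^2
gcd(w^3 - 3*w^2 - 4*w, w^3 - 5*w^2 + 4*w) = w^2 - 4*w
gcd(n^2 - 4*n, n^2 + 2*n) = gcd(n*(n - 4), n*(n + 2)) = n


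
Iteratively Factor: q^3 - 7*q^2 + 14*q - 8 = (q - 4)*(q^2 - 3*q + 2) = (q - 4)*(q - 1)*(q - 2)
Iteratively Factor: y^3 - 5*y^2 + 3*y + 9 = (y + 1)*(y^2 - 6*y + 9) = (y - 3)*(y + 1)*(y - 3)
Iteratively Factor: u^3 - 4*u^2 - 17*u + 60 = (u + 4)*(u^2 - 8*u + 15) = (u - 3)*(u + 4)*(u - 5)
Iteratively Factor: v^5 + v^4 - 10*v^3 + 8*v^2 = (v)*(v^4 + v^3 - 10*v^2 + 8*v) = v*(v + 4)*(v^3 - 3*v^2 + 2*v) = v*(v - 1)*(v + 4)*(v^2 - 2*v) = v^2*(v - 1)*(v + 4)*(v - 2)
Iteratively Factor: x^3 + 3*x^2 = (x)*(x^2 + 3*x) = x*(x + 3)*(x)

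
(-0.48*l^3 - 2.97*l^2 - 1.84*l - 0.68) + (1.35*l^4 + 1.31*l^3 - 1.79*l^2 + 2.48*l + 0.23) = 1.35*l^4 + 0.83*l^3 - 4.76*l^2 + 0.64*l - 0.45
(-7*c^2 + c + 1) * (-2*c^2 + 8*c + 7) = 14*c^4 - 58*c^3 - 43*c^2 + 15*c + 7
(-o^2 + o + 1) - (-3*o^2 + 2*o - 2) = 2*o^2 - o + 3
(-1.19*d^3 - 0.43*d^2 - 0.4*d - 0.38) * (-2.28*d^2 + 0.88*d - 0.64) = 2.7132*d^5 - 0.0668*d^4 + 1.2952*d^3 + 0.7896*d^2 - 0.0784*d + 0.2432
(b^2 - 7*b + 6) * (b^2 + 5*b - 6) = b^4 - 2*b^3 - 35*b^2 + 72*b - 36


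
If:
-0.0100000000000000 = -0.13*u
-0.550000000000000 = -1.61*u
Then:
No Solution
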